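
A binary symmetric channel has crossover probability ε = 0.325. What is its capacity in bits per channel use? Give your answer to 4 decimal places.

Binary symmetric channel: C = 1 − h₂(ε) where h₂ is the binary entropy function.
h₂(0.325) = −0.325·log₂0.325 − 0.675·log₂0.675 = 0.9097.
C = 1 − 0.9097 = 0.0903 bits per channel use.

0.0903 bits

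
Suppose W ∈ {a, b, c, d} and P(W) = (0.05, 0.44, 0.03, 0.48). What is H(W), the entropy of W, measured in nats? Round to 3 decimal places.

0.969 nats

H(W) = −Σ p·ln p.
  −(0.05)·ln(0.05) = 0.1498
  −(0.44)·ln(0.44) = 0.3612
  −(0.03)·ln(0.03) = 0.1052
  −(0.48)·ln(0.48) = 0.3523
Sum: 0.1498 + 0.3612 + 0.1052 + 0.3523 = 0.969 nats.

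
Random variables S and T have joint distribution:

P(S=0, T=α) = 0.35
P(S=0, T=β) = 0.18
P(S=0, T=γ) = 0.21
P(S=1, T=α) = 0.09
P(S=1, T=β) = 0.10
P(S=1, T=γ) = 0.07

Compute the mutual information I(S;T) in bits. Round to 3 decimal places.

0.015 bits

Marginals: p(S) = (0.7400, 0.2600), p(T) = (0.4400, 0.2800, 0.2800).
I(S;T) = Σ p(x,y)·log₂[p(x,y)/(p(x)p(y))].
  (0,α): 0.35·log₂(1.0749) = 0.0365
  (0,β): 0.18·log₂(0.8687) = -0.0365
  (0,γ): 0.21·log₂(1.0135) = 0.0041
  (1,α): 0.09·log₂(0.7867) = -0.0311
  (1,β): 0.10·log₂(1.3736) = 0.0458
  (1,γ): 0.07·log₂(0.9615) = -0.0040
Sum = 0.015 bits.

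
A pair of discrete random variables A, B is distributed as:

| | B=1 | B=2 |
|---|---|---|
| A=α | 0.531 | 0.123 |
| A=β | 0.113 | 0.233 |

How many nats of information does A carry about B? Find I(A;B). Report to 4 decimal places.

Marginals: p(A) = (0.6540, 0.3460), p(B) = (0.6440, 0.3560).
I(A;B) = H(A) + H(B) − H(A,B).
H(A) = 0.6449, H(B) = 0.6511, H(A,B) = 1.1797.
I(A;B) = 0.6449 + 0.6511 − 1.1797 = 0.1163 nats.

0.1163 nats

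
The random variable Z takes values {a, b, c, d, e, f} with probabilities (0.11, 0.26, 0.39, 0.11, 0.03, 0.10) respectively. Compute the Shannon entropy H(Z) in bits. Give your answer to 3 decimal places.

H(Z) = −Σ p·log₂ p.
  −(0.11)·log₂(0.11) = 0.3503
  −(0.26)·log₂(0.26) = 0.5053
  −(0.39)·log₂(0.39) = 0.5298
  −(0.11)·log₂(0.11) = 0.3503
  −(0.03)·log₂(0.03) = 0.1518
  −(0.10)·log₂(0.10) = 0.3322
Sum: 0.3503 + 0.5053 + 0.5298 + 0.3503 + 0.1518 + 0.3322 = 2.220 bits.

2.220 bits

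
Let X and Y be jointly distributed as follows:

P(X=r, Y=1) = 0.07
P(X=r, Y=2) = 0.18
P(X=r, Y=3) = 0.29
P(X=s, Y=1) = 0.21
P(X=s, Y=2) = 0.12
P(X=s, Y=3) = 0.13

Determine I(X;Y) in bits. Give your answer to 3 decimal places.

Marginals: p(X) = (0.5400, 0.4600), p(Y) = (0.2800, 0.3000, 0.4200).
I(X;Y) = Σ p(x,y)·log₂[p(x,y)/(p(x)p(y))].
  (r,1): 0.07·log₂(0.4630) = -0.0778
  (r,2): 0.18·log₂(1.1111) = 0.0274
  (r,3): 0.29·log₂(1.2787) = 0.1028
  (s,1): 0.21·log₂(1.6304) = 0.1481
  (s,2): 0.12·log₂(0.8696) = -0.0242
  (s,3): 0.13·log₂(0.6729) = -0.0743
Sum = 0.102 bits.

0.102 bits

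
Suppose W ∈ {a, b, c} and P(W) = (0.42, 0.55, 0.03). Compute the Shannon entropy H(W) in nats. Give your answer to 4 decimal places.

0.7984 nats

H(W) = −Σ p·ln p.
  −(0.42)·ln(0.42) = 0.36435
  −(0.55)·ln(0.55) = 0.32881
  −(0.03)·ln(0.03) = 0.10520
Sum: 0.36435 + 0.32881 + 0.10520 = 0.7984 nats.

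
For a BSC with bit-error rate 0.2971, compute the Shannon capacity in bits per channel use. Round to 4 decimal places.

0.1223 bits

Binary symmetric channel: C = 1 − h₂(ε) where h₂ is the binary entropy function.
h₂(0.2971) = −0.2971·log₂0.2971 − 0.7029·log₂0.7029 = 0.8777.
C = 1 − 0.8777 = 0.1223 bits per channel use.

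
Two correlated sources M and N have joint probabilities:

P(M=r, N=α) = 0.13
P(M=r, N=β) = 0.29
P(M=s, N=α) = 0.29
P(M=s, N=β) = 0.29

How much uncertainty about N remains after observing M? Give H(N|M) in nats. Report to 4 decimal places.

0.6619 nats

Chain rule: H(N|M) = H(M,N) − H(M).
Marginals: p(M) = (0.4200, 0.5800), p(N) = (0.4200, 0.5800).
H(M,N) = 1.3422 nats; H(M) = 0.6803 nats.
H(N|M) = 1.3422 − 0.6803 = 0.6619 nats.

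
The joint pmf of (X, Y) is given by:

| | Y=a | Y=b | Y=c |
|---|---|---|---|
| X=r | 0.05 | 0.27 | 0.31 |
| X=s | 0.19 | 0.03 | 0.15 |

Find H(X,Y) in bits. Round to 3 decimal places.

2.267 bits

H(X,Y) = −Σ p(x,y)·log₂ p(x,y) over all 6 cells.
  cell (r,a): −0.05·log₂0.05 = 0.2161
  cell (r,b): −0.27·log₂0.27 = 0.5100
  cell (r,c): −0.31·log₂0.31 = 0.5238
  cell (s,a): −0.19·log₂0.19 = 0.4552
  cell (s,b): −0.03·log₂0.03 = 0.1518
  cell (s,c): −0.15·log₂0.15 = 0.4105
Sum = 2.267 bits.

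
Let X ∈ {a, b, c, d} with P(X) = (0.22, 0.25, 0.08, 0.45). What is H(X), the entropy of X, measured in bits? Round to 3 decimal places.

1.790 bits

H(X) = −Σ p·log₂ p.
  −(0.22)·log₂(0.22) = 0.4806
  −(0.25)·log₂(0.25) = 0.5000
  −(0.08)·log₂(0.08) = 0.2915
  −(0.45)·log₂(0.45) = 0.5184
Sum: 0.4806 + 0.5000 + 0.2915 + 0.5184 = 1.790 bits.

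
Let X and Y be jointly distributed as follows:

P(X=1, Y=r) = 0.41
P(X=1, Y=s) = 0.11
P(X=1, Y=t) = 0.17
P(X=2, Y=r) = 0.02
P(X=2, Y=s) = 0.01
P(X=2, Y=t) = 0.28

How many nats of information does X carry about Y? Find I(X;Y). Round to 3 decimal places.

0.205 nats

Marginals: p(X) = (0.6900, 0.3100), p(Y) = (0.4300, 0.1200, 0.4500).
I(X;Y) = Σ p(x,y)·ln[p(x,y)/(p(x)p(y))].
  (1,r): 0.41·ln(1.3819) = 0.1326
  (1,s): 0.11·ln(1.3285) = 0.0312
  (1,t): 0.17·ln(0.5475) = -0.1024
  (2,r): 0.02·ln(0.1500) = -0.0379
  (2,s): 0.01·ln(0.2688) = -0.0131
  (2,t): 0.28·ln(2.0072) = 0.1951
Sum = 0.205 nats.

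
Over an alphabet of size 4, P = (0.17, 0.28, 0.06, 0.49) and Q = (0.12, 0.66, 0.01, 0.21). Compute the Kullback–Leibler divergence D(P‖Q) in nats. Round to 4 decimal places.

D(P‖Q) = Σ p·ln(p/q).
  0.17·ln(0.17/0.12) = 0.05921
  0.28·ln(0.28/0.66) = -0.24009
  0.06·ln(0.06/0.01) = 0.10751
  0.49·ln(0.49/0.21) = 0.41518
D(P‖Q) = 0.3418 nats.

0.3418 nats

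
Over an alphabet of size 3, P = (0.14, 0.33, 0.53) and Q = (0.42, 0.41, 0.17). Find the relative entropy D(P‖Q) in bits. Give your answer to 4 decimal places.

0.5442 bits

D(P‖Q) = Σ p·log₂(p/q).
  0.14·log₂(0.14/0.42) = -0.22189
  0.33·log₂(0.33/0.41) = -0.10334
  0.53·log₂(0.53/0.17) = 0.86944
D(P‖Q) = 0.5442 bits.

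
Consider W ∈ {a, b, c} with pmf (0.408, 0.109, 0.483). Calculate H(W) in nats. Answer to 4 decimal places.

0.9589 nats

H(W) = −Σ p·ln p.
  −(0.408)·ln(0.408) = 0.36577
  −(0.109)·ln(0.109) = 0.24159
  −(0.483)·ln(0.483) = 0.35150
Sum: 0.36577 + 0.24159 + 0.35150 = 0.9589 nats.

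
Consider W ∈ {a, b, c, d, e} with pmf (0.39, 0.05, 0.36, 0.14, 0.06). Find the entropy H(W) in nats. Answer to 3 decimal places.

1.329 nats

H(W) = −Σ p·ln p.
  −(0.39)·ln(0.39) = 0.3672
  −(0.05)·ln(0.05) = 0.1498
  −(0.36)·ln(0.36) = 0.3678
  −(0.14)·ln(0.14) = 0.2753
  −(0.06)·ln(0.06) = 0.1688
Sum: 0.3672 + 0.1498 + 0.3678 + 0.2753 + 0.1688 = 1.329 nats.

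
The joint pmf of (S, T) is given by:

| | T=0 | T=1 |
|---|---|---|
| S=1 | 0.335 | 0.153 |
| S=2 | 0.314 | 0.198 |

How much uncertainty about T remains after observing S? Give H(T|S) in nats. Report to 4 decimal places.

0.6451 nats

Chain rule: H(T|S) = H(S,T) − H(S).
Marginals: p(S) = (0.4880, 0.5120), p(T) = (0.6490, 0.3510).
H(S,T) = 1.3380 nats; H(S) = 0.6929 nats.
H(T|S) = 1.3380 − 0.6929 = 0.6451 nats.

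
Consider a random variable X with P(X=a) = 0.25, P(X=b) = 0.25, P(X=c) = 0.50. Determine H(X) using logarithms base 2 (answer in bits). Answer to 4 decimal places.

1.5000 bits

H(X) = −Σ p·log₂ p.
  −(0.25)·log₂(0.25) = 0.50000
  −(0.25)·log₂(0.25) = 0.50000
  −(0.50)·log₂(0.50) = 0.50000
Sum: 0.50000 + 0.50000 + 0.50000 = 1.5000 bits.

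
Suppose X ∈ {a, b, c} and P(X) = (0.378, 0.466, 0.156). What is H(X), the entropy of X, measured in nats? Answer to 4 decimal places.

H(X) = −Σ p·ln p.
  −(0.378)·ln(0.378) = 0.36774
  −(0.466)·ln(0.466) = 0.35582
  −(0.156)·ln(0.156) = 0.28983
Sum: 0.36774 + 0.35582 + 0.28983 = 1.0134 nats.

1.0134 nats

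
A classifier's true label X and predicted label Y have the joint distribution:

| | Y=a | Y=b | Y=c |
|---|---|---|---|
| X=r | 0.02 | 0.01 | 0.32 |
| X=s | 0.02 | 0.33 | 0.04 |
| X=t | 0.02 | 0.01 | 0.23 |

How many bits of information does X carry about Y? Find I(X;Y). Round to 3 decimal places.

Marginals: p(X) = (0.3500, 0.3900, 0.2600), p(Y) = (0.0600, 0.3500, 0.5900).
I(X;Y) = Σ p(x,y)·log₂[p(x,y)/(p(x)p(y))].
  (r,a): 0.02·log₂(0.9524) = -0.0014
  (r,b): 0.01·log₂(0.0816) = -0.0361
  (r,c): 0.32·log₂(1.5496) = 0.2022
  (s,a): 0.02·log₂(0.8547) = -0.0045
  (s,b): 0.33·log₂(2.4176) = 0.4203
  (s,c): 0.04·log₂(0.1738) = -0.1010
  (t,a): 0.02·log₂(1.2821) = 0.0072
  (t,b): 0.01·log₂(0.1099) = -0.0319
  (t,c): 0.23·log₂(1.4993) = 0.1344
Sum = 0.589 bits.

0.589 bits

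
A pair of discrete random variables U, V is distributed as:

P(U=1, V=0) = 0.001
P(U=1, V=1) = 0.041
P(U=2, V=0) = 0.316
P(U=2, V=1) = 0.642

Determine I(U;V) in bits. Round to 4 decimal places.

0.0179 bits

Marginals: p(U) = (0.0420, 0.9580), p(V) = (0.3170, 0.6830).
I(U;V) = H(U) + H(V) − H(U,V).
H(U) = 0.2514, H(V) = 0.9011, H(U,V) = 1.1346.
I(U;V) = 0.2514 + 0.9011 − 1.1346 = 0.0179 bits.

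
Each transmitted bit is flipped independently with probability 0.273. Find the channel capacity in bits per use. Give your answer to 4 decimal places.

Binary symmetric channel: C = 1 − h₂(ε) where h₂ is the binary entropy function.
h₂(0.273) = −0.273·log₂0.273 − 0.727·log₂0.727 = 0.8457.
C = 1 − 0.8457 = 0.1543 bits per channel use.

0.1543 bits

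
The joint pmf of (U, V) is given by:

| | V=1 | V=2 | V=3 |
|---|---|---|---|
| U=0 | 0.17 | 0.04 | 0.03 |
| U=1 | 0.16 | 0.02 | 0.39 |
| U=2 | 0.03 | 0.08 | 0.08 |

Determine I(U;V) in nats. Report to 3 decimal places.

0.185 nats

Marginals: p(U) = (0.2400, 0.5700, 0.1900), p(V) = (0.3600, 0.1400, 0.5000).
I(U;V) = Σ p(x,y)·ln[p(x,y)/(p(x)p(y))].
  (0,1): 0.17·ln(1.9676) = 0.1151
  (0,2): 0.04·ln(1.1905) = 0.0070
  (0,3): 0.03·ln(0.2500) = -0.0416
  (1,1): 0.16·ln(0.7797) = -0.0398
  (1,2): 0.02·ln(0.2506) = -0.0277
  (1,3): 0.39·ln(1.3684) = 0.1223
  (2,1): 0.03·ln(0.4386) = -0.0247
  (2,2): 0.08·ln(3.0075) = 0.0881
  (2,3): 0.08·ln(0.8421) = -0.0137
Sum = 0.185 nats.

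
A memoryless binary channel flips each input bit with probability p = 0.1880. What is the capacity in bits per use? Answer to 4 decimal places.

Binary symmetric channel: C = 1 − h₂(ε) where h₂ is the binary entropy function.
h₂(0.1880) = −0.1880·log₂0.1880 − 0.8120·log₂0.8120 = 0.6973.
C = 1 − 0.6973 = 0.3027 bits per channel use.

0.3027 bits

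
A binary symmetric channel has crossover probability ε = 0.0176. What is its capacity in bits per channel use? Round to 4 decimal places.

Binary symmetric channel: C = 1 − h₂(ε) where h₂ is the binary entropy function.
h₂(0.0176) = −0.0176·log₂0.0176 − 0.9824·log₂0.9824 = 0.1277.
C = 1 − 0.1277 = 0.8723 bits per channel use.

0.8723 bits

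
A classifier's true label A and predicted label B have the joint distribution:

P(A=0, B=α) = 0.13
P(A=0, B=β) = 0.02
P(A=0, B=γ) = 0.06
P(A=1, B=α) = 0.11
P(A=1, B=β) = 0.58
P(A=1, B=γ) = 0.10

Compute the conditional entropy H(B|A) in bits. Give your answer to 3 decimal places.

Chain rule: H(B|A) = H(A,B) − H(A).
Marginals: p(A) = (0.2100, 0.7900), p(B) = (0.2400, 0.6000, 0.1600).
H(A,B) = 1.8773 bits; H(A) = 0.7415 bits.
H(B|A) = 1.8773 − 0.7415 = 1.136 bits.

1.136 bits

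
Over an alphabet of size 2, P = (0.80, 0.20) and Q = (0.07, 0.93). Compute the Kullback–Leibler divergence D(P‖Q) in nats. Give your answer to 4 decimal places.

1.6415 nats

D(P‖Q) = Σ p·ln(p/q).
  0.80·ln(0.80/0.07) = 1.94889
  0.20·ln(0.20/0.93) = -0.30737
D(P‖Q) = 1.6415 nats.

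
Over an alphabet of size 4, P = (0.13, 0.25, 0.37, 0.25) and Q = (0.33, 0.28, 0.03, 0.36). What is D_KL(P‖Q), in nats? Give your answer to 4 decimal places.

0.6890 nats

D(P‖Q) = Σ p·ln(p/q).
  0.13·ln(0.13/0.33) = -0.12110
  0.25·ln(0.25/0.28) = -0.02833
  0.37·ln(0.37/0.03) = 0.92955
  0.25·ln(0.25/0.36) = -0.09116
D(P‖Q) = 0.6890 nats.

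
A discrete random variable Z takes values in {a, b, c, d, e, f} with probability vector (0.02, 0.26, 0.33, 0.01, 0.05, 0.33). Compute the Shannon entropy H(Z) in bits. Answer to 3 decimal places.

H(Z) = −Σ p·log₂ p.
  −(0.02)·log₂(0.02) = 0.1129
  −(0.26)·log₂(0.26) = 0.5053
  −(0.33)·log₂(0.33) = 0.5278
  −(0.01)·log₂(0.01) = 0.0664
  −(0.05)·log₂(0.05) = 0.2161
  −(0.33)·log₂(0.33) = 0.5278
Sum: 0.1129 + 0.5053 + 0.5278 + 0.0664 + 0.2161 + 0.5278 = 1.956 bits.

1.956 bits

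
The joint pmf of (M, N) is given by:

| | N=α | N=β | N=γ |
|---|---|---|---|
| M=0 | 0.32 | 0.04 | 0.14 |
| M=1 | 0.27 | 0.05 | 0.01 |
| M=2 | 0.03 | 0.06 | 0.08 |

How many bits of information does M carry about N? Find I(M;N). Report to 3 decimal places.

0.200 bits

Marginals: p(M) = (0.5000, 0.3300, 0.1700), p(N) = (0.6200, 0.1500, 0.2300).
I(M;N) = H(M) + H(N) − H(M,N).
H(M) = 1.4624, H(N) = 1.3258, H(M,N) = 2.5883.
I(M;N) = 1.4624 + 1.3258 − 2.5883 = 0.200 bits.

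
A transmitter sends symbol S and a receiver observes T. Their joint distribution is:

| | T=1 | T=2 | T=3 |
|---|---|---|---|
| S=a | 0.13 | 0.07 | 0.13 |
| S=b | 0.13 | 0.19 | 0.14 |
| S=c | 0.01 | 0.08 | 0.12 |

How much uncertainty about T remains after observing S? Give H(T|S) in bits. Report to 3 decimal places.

Chain rule: H(T|S) = H(S,T) − H(S).
Marginals: p(S) = (0.3300, 0.4600, 0.2100), p(T) = (0.2700, 0.3400, 0.3900).
H(S,T) = 2.9938 bits; H(S) = 1.5160 bits.
H(T|S) = 2.9938 − 1.5160 = 1.478 bits.

1.478 bits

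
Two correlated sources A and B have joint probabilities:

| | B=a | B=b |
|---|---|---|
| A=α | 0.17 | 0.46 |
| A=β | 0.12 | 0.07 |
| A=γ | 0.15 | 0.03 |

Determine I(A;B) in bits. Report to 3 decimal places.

Marginals: p(A) = (0.6300, 0.1900, 0.1800), p(B) = (0.4400, 0.5600).
I(A;B) = Σ p(x,y)·log₂[p(x,y)/(p(x)p(y))].
  (α,a): 0.17·log₂(0.6133) = -0.1199
  (α,b): 0.46·log₂(1.3039) = 0.1761
  (β,a): 0.12·log₂(1.4354) = 0.0626
  (β,b): 0.07·log₂(0.6579) = -0.0423
  (γ,a): 0.15·log₂(1.8939) = 0.1382
  (γ,b): 0.03·log₂(0.2976) = -0.0525
Sum = 0.162 bits.

0.162 bits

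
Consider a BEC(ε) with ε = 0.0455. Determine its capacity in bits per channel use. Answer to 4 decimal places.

0.9545 bits

Binary erasure channel: capacity C = 1 − ε.
C = 1 − 0.0455 = 0.9545 bits per channel use.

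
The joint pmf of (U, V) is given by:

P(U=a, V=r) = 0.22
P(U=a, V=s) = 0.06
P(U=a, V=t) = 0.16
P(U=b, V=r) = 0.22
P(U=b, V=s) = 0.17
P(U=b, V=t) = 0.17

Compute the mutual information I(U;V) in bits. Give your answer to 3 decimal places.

0.029 bits

Marginals: p(U) = (0.4400, 0.5600), p(V) = (0.4400, 0.2300, 0.3300).
I(U;V) = H(U) + H(V) − H(U,V).
H(U) = 0.9896, H(V) = 1.5366, H(U,V) = 2.4969.
I(U;V) = 0.9896 + 1.5366 − 2.4969 = 0.029 bits.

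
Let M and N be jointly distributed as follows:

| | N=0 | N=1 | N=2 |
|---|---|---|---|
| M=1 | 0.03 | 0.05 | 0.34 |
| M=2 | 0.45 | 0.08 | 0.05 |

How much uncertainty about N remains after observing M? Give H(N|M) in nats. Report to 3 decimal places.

Chain rule: H(N|M) = H(M,N) − H(M).
Marginals: p(M) = (0.4200, 0.5800), p(N) = (0.4800, 0.1300, 0.3900).
H(M,N) = 1.3330 nats; H(M) = 0.6803 nats.
H(N|M) = 1.3330 − 0.6803 = 0.653 nats.

0.653 nats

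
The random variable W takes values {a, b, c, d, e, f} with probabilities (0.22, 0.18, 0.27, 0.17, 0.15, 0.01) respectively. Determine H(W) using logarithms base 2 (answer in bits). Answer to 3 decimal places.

H(W) = −Σ p·log₂ p.
  −(0.22)·log₂(0.22) = 0.4806
  −(0.18)·log₂(0.18) = 0.4453
  −(0.27)·log₂(0.27) = 0.5100
  −(0.17)·log₂(0.17) = 0.4346
  −(0.15)·log₂(0.15) = 0.4105
  −(0.01)·log₂(0.01) = 0.0664
Sum: 0.4806 + 0.4453 + 0.5100 + 0.4346 + 0.4105 + 0.0664 = 2.347 bits.

2.347 bits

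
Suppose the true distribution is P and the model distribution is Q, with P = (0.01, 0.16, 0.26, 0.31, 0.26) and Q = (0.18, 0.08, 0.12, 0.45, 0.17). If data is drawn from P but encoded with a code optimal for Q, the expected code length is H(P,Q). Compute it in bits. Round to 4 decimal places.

H(P,Q) = −Σ p·log₂ q.
  −0.01·log₂(0.18) = 0.02474
  −0.16·log₂(0.08) = 0.58302
  −0.26·log₂(0.12) = 0.79531
  −0.31·log₂(0.45) = 0.35712
  −0.26·log₂(0.17) = 0.66466
H(P,Q) = 2.4249 bits.

2.4249 bits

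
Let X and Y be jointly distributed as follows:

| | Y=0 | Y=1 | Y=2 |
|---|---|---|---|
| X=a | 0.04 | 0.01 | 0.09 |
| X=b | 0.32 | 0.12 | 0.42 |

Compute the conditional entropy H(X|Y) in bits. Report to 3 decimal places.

0.575 bits

Marginals: p(X) = (0.1400, 0.8600), p(Y) = (0.3600, 0.1300, 0.5100).
H(X|Y) = Σ p(Y) · H(X|Y=·).
  Y=0: p=0.3600, H(X|Y=0) = 0.5033
  Y=1: p=0.1300, H(X|Y=1) = 0.3912
  Y=2: p=0.5100, H(X|Y=2) = 0.6723
Weighted sum = 0.575 bits.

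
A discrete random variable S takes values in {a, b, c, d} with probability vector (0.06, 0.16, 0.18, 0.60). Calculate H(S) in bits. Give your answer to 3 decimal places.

1.554 bits

H(S) = −Σ p·log₂ p.
  −(0.06)·log₂(0.06) = 0.2435
  −(0.16)·log₂(0.16) = 0.4230
  −(0.18)·log₂(0.18) = 0.4453
  −(0.60)·log₂(0.60) = 0.4422
Sum: 0.2435 + 0.4230 + 0.4453 + 0.4422 = 1.554 bits.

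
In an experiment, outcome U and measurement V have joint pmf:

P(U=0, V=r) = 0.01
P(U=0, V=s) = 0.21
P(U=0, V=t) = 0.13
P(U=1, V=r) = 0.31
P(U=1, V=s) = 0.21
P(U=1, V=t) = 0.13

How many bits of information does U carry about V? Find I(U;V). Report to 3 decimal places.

Marginals: p(U) = (0.3500, 0.6500), p(V) = (0.3200, 0.4200, 0.2600).
I(U;V) = Σ p(x,y)·log₂[p(x,y)/(p(x)p(y))].
  (0,r): 0.01·log₂(0.0893) = -0.0349
  (0,s): 0.21·log₂(1.4286) = 0.1081
  (0,t): 0.13·log₂(1.4286) = 0.0669
  (1,r): 0.31·log₂(1.4904) = 0.1785
  (1,s): 0.21·log₂(0.7692) = -0.0795
  (1,t): 0.13·log₂(0.7692) = -0.0492
Sum = 0.190 bits.

0.190 bits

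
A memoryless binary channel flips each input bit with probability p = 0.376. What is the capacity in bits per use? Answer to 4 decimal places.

Binary symmetric channel: C = 1 − h₂(ε) where h₂ is the binary entropy function.
h₂(0.376) = −0.376·log₂0.376 − 0.624·log₂0.624 = 0.9552.
C = 1 − 0.9552 = 0.0448 bits per channel use.

0.0448 bits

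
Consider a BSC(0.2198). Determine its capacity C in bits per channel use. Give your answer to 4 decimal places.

0.2402 bits

Binary symmetric channel: C = 1 − h₂(ε) where h₂ is the binary entropy function.
h₂(0.2198) = −0.2198·log₂0.2198 − 0.7802·log₂0.7802 = 0.7598.
C = 1 − 0.7598 = 0.2402 bits per channel use.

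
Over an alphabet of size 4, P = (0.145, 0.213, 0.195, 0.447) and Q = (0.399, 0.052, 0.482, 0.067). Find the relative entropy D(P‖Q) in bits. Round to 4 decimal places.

D(P‖Q) = Σ p·log₂(p/q).
  0.145·log₂(0.145/0.399) = -0.21175
  0.213·log₂(0.213/0.052) = 0.43330
  0.195·log₂(0.195/0.482) = -0.25458
  0.447·log₂(0.447/0.067) = 1.22390
D(P‖Q) = 1.1909 bits.

1.1909 bits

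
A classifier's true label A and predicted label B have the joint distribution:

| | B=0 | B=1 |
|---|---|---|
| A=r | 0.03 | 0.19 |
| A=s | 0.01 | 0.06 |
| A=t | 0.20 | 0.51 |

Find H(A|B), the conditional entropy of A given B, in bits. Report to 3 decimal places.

Marginals: p(A) = (0.2200, 0.0700, 0.7100), p(B) = (0.2400, 0.7600).
H(A|B) = Σ p(B) · H(A|B=·).
  B=0: p=0.2400, H(A|B=0) = 0.7852
  B=1: p=0.7600, H(A|B=1) = 1.1754
Weighted sum = 1.082 bits.

1.082 bits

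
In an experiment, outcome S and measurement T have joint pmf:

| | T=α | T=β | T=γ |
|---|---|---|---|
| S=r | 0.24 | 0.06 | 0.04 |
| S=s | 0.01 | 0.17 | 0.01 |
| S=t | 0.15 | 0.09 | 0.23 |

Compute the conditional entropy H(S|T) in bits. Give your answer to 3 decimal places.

Chain rule: H(S|T) = H(S,T) − H(T).
Marginals: p(S) = (0.3400, 0.1900, 0.4700), p(T) = (0.4000, 0.3200, 0.2800).
H(S,T) = 2.7018 bits; H(T) = 1.5690 bits.
H(S|T) = 2.7018 − 1.5690 = 1.133 bits.

1.133 bits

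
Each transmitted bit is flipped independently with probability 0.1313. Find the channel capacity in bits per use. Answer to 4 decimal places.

0.4390 bits

Binary symmetric channel: C = 1 − h₂(ε) where h₂ is the binary entropy function.
h₂(0.1313) = −0.1313·log₂0.1313 − 0.8687·log₂0.8687 = 0.5610.
C = 1 − 0.5610 = 0.4390 bits per channel use.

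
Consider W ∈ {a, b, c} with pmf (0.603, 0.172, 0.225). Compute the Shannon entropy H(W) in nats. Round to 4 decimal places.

H(W) = −Σ p·ln p.
  −(0.603)·ln(0.603) = 0.30502
  −(0.172)·ln(0.172) = 0.30276
  −(0.225)·ln(0.225) = 0.33562
Sum: 0.30502 + 0.30276 + 0.33562 = 0.9434 nats.

0.9434 nats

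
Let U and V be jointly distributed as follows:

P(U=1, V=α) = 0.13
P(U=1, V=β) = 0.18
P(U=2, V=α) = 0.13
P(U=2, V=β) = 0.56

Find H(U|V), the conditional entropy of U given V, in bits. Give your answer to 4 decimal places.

0.8523 bits

Marginals: p(U) = (0.3100, 0.6900), p(V) = (0.2600, 0.7400).
H(U|V) = Σ p(V) · H(U|V=·).
  V=α: p=0.2600, H(U|V=α) = 1.0000
  V=β: p=0.7400, H(U|V=β) = 0.8004
Weighted sum = 0.8523 bits.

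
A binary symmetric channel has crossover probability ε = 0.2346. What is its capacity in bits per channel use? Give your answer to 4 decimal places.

0.2141 bits

Binary symmetric channel: C = 1 − h₂(ε) where h₂ is the binary entropy function.
h₂(0.2346) = −0.2346·log₂0.2346 − 0.7654·log₂0.7654 = 0.7859.
C = 1 − 0.7859 = 0.2141 bits per channel use.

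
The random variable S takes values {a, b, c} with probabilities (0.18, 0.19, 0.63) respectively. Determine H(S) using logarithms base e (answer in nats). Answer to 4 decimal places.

0.9153 nats

H(S) = −Σ p·ln p.
  −(0.18)·ln(0.18) = 0.30866
  −(0.19)·ln(0.19) = 0.31554
  −(0.63)·ln(0.63) = 0.29108
Sum: 0.30866 + 0.31554 + 0.29108 = 0.9153 nats.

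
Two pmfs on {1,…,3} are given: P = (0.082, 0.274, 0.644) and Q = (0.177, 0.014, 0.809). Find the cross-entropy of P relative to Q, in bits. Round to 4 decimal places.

H(P,Q) = −Σ p·log₂ q.
  −0.082·log₂(0.177) = 0.20485
  −0.274·log₂(0.014) = 1.68741
  −0.644·log₂(0.809) = 0.19693
H(P,Q) = 2.0892 bits.

2.0892 bits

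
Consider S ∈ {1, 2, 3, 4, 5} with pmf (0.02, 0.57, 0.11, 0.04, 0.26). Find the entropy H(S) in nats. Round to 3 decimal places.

H(S) = −Σ p·ln p.
  −(0.02)·ln(0.02) = 0.0782
  −(0.57)·ln(0.57) = 0.3204
  −(0.11)·ln(0.11) = 0.2428
  −(0.04)·ln(0.04) = 0.1288
  −(0.26)·ln(0.26) = 0.3502
Sum: 0.0782 + 0.3204 + 0.2428 + 0.1288 + 0.3502 = 1.120 nats.

1.120 nats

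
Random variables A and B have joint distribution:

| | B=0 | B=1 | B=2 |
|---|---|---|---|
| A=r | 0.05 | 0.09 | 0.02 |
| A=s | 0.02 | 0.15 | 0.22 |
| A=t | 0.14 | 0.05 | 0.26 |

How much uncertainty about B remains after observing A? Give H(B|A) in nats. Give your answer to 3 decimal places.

0.896 nats

Chain rule: H(B|A) = H(A,B) − H(A).
Marginals: p(A) = (0.1600, 0.3900, 0.4500), p(B) = (0.2100, 0.2900, 0.5000).
H(A,B) = 1.9159 nats; H(A) = 1.0198 nats.
H(B|A) = 1.9159 − 1.0198 = 0.896 nats.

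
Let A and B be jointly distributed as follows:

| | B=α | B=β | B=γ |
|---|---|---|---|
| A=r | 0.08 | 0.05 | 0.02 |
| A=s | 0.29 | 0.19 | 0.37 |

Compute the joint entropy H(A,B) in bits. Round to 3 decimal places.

2.124 bits

H(A,B) = −Σ p(x,y)·log₂ p(x,y) over all 6 cells.
  cell (r,α): −0.08·log₂0.08 = 0.2915
  cell (r,β): −0.05·log₂0.05 = 0.2161
  cell (r,γ): −0.02·log₂0.02 = 0.1129
  cell (s,α): −0.29·log₂0.29 = 0.5179
  cell (s,β): −0.19·log₂0.19 = 0.4552
  cell (s,γ): −0.37·log₂0.37 = 0.5307
Sum = 2.124 bits.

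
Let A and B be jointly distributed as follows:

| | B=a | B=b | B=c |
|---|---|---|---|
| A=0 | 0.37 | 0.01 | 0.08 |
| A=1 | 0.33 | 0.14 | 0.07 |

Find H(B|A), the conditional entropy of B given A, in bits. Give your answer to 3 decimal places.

1.087 bits

Marginals: p(A) = (0.4600, 0.5400), p(B) = (0.7000, 0.1500, 0.1500).
H(B|A) = Σ p(A) · H(B|A=·).
  A=0: p=0.4600, H(B|A=0) = 0.8116
  A=1: p=0.5400, H(B|A=1) = 1.3212
Weighted sum = 1.087 bits.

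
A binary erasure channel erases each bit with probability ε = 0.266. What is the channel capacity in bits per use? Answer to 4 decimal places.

Binary erasure channel: capacity C = 1 − ε.
C = 1 − 0.266 = 0.7340 bits per channel use.

0.7340 bits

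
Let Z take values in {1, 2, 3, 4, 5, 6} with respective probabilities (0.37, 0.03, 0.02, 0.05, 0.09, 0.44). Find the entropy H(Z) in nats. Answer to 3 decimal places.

H(Z) = −Σ p·ln p.
  −(0.37)·ln(0.37) = 0.3679
  −(0.03)·ln(0.03) = 0.1052
  −(0.02)·ln(0.02) = 0.0782
  −(0.05)·ln(0.05) = 0.1498
  −(0.09)·ln(0.09) = 0.2167
  −(0.44)·ln(0.44) = 0.3612
Sum: 0.3679 + 0.1052 + 0.0782 + 0.1498 + 0.2167 + 0.3612 = 1.279 nats.

1.279 nats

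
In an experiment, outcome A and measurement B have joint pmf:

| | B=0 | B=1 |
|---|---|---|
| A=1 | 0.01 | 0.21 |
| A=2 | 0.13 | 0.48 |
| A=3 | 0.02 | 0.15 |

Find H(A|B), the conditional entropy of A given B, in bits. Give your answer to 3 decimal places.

Chain rule: H(A|B) = H(A,B) − H(B).
Marginals: p(A) = (0.2200, 0.6100, 0.1700), p(B) = (0.1600, 0.8400).
H(A,B) = 1.9536 bits; H(B) = 0.6343 bits.
H(A|B) = 1.9536 − 0.6343 = 1.319 bits.

1.319 bits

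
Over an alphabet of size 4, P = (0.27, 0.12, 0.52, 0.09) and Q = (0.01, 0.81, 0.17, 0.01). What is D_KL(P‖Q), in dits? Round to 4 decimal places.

D(P‖Q) = Σ p·log₁₀(p/q).
  0.27·log₁₀(0.27/0.01) = 0.38647
  0.12·log₁₀(0.12/0.81) = -0.09952
  0.52·log₁₀(0.52/0.17) = 0.25249
  0.09·log₁₀(0.09/0.01) = 0.08588
D(P‖Q) = 0.6253 dits.

0.6253 dits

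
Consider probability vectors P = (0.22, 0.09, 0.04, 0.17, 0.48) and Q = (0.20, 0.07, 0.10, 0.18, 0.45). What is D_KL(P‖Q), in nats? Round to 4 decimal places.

D(P‖Q) = Σ p·ln(p/q).
  0.22·ln(0.22/0.20) = 0.02097
  0.09·ln(0.09/0.07) = 0.02262
  0.04·ln(0.04/0.10) = -0.03665
  0.17·ln(0.17/0.18) = -0.00972
  0.48·ln(0.48/0.45) = 0.03098
D(P‖Q) = 0.0282 nats.

0.0282 nats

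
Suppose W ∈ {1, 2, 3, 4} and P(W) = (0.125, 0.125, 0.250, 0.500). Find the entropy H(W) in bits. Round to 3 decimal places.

H(W) = −Σ p·log₂ p.
  −(0.125)·log₂(0.125) = 0.3750
  −(0.125)·log₂(0.125) = 0.3750
  −(0.250)·log₂(0.250) = 0.5000
  −(0.500)·log₂(0.500) = 0.5000
Sum: 0.3750 + 0.3750 + 0.5000 + 0.5000 = 1.750 bits.

1.750 bits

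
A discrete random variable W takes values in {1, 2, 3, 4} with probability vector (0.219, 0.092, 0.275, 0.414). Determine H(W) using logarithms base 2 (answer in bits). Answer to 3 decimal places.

H(W) = −Σ p·log₂ p.
  −(0.219)·log₂(0.219) = 0.4798
  −(0.092)·log₂(0.092) = 0.3167
  −(0.275)·log₂(0.275) = 0.5122
  −(0.414)·log₂(0.414) = 0.5267
Sum: 0.4798 + 0.3167 + 0.5122 + 0.5267 = 1.835 bits.

1.835 bits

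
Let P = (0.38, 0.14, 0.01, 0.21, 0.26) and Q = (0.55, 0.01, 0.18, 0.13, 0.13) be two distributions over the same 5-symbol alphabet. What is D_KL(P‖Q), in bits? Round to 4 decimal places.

D(P‖Q) = Σ p·log₂(p/q).
  0.38·log₂(0.38/0.55) = -0.20270
  0.14·log₂(0.14/0.01) = 0.53303
  0.01·log₂(0.01/0.18) = -0.04170
  0.21·log₂(0.21/0.13) = 0.14529
  0.26·log₂(0.26/0.13) = 0.26000
D(P‖Q) = 0.6939 bits.

0.6939 bits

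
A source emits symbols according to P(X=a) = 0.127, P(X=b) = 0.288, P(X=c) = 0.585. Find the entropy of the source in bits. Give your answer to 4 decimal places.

H(X) = −Σ p·log₂ p.
  −(0.127)·log₂(0.127) = 0.37809
  −(0.288)·log₂(0.288) = 0.51721
  −(0.585)·log₂(0.585) = 0.45249
Sum: 0.37809 + 0.51721 + 0.45249 = 1.3478 bits.

1.3478 bits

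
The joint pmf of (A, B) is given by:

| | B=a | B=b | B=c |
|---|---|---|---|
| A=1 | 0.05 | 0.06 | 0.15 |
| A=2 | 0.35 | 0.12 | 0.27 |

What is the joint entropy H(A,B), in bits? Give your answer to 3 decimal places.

2.277 bits

H(A,B) = −Σ p(x,y)·log₂ p(x,y) over all 6 cells.
  cell (1,a): −0.05·log₂0.05 = 0.2161
  cell (1,b): −0.06·log₂0.06 = 0.2435
  cell (1,c): −0.15·log₂0.15 = 0.4105
  cell (2,a): −0.35·log₂0.35 = 0.5301
  cell (2,b): −0.12·log₂0.12 = 0.3671
  cell (2,c): −0.27·log₂0.27 = 0.5100
Sum = 2.277 bits.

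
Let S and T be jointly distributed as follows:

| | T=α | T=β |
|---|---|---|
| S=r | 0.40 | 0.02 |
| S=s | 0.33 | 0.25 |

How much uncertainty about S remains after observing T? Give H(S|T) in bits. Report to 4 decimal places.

Chain rule: H(S|T) = H(S,T) − H(T).
Marginals: p(S) = (0.4200, 0.5800), p(T) = (0.7300, 0.2700).
H(S,T) = 1.6695 bits; H(T) = 0.8415 bits.
H(S|T) = 1.6695 − 0.8415 = 0.8280 bits.

0.8280 bits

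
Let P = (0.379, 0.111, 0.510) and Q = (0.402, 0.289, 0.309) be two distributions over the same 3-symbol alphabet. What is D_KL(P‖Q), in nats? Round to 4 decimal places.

D(P‖Q) = Σ p·ln(p/q).
  0.379·ln(0.379/0.402) = -0.02233
  0.111·ln(0.111/0.289) = -0.10622
  0.510·ln(0.510/0.309) = 0.25555
D(P‖Q) = 0.1270 nats.

0.1270 nats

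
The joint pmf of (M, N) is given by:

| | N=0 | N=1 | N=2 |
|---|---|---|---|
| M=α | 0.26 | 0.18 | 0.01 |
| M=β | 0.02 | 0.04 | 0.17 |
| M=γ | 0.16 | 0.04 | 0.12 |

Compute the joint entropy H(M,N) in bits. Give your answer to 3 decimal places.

H(M,N) = −Σ p(x,y)·log₂ p(x,y) over all 9 cells.
  cell (α,0): −0.26·log₂0.26 = 0.5053
  cell (α,1): −0.18·log₂0.18 = 0.4453
  cell (α,2): −0.01·log₂0.01 = 0.0664
  cell (β,0): −0.02·log₂0.02 = 0.1129
  cell (β,1): −0.04·log₂0.04 = 0.1858
  cell (β,2): −0.17·log₂0.17 = 0.4346
  cell (γ,0): −0.16·log₂0.16 = 0.4230
  cell (γ,1): −0.04·log₂0.04 = 0.1858
  cell (γ,2): −0.12·log₂0.12 = 0.3671
Sum = 2.726 bits.

2.726 bits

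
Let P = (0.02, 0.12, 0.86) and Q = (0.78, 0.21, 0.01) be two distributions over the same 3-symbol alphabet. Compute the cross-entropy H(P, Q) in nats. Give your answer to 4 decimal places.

H(P,Q) = −Σ p·ln q.
  −0.02·ln(0.78) = 0.00497
  −0.12·ln(0.21) = 0.18728
  −0.86·ln(0.01) = 3.96045
H(P,Q) = 4.1527 nats.

4.1527 nats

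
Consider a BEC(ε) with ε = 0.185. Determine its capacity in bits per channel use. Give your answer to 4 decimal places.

Binary erasure channel: capacity C = 1 − ε.
C = 1 − 0.185 = 0.8150 bits per channel use.

0.8150 bits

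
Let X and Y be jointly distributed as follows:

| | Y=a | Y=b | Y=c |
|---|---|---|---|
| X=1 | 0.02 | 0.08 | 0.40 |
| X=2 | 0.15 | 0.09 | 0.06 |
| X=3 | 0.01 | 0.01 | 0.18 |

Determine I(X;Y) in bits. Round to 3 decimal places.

0.310 bits

Marginals: p(X) = (0.5000, 0.3000, 0.2000), p(Y) = (0.1800, 0.1800, 0.6400).
I(X;Y) = H(X) + H(Y) − H(X,Y).
H(X) = 1.4855, H(Y) = 1.3027, H(X,Y) = 2.4781.
I(X;Y) = 1.4855 + 1.3027 − 2.4781 = 0.310 bits.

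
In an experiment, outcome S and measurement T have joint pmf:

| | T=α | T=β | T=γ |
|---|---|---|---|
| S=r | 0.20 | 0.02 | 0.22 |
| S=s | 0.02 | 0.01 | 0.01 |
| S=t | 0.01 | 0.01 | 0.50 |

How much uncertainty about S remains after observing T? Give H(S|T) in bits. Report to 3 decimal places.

Chain rule: H(S|T) = H(S,T) − H(T).
Marginals: p(S) = (0.4400, 0.0400, 0.5200), p(T) = (0.2300, 0.0400, 0.7300).
H(S,T) = 1.9365 bits; H(T) = 1.0049 bits.
H(S|T) = 1.9365 − 1.0049 = 0.932 bits.

0.932 bits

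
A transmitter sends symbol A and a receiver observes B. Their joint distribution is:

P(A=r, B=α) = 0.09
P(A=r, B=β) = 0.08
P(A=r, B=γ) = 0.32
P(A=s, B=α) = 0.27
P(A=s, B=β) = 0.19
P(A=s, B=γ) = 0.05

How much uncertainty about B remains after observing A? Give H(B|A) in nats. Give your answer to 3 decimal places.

Chain rule: H(B|A) = H(A,B) − H(A).
Marginals: p(A) = (0.4900, 0.5100), p(B) = (0.3600, 0.2700, 0.3700).
H(A,B) = 1.6022 nats; H(A) = 0.6929 nats.
H(B|A) = 1.6022 − 0.6929 = 0.909 nats.

0.909 nats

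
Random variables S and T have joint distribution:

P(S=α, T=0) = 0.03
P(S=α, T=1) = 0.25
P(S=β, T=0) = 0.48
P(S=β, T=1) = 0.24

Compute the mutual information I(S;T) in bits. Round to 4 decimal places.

Marginals: p(S) = (0.2800, 0.7200), p(T) = (0.5100, 0.4900).
I(S;T) = Σ p(x,y)·log₂[p(x,y)/(p(x)p(y))].
  (α,0): 0.03·log₂(0.2101) = -0.06753
  (α,1): 0.25·log₂(1.8222) = 0.21641
  (β,0): 0.48·log₂(1.3072) = 0.18550
  (β,1): 0.24·log₂(0.6803) = -0.13340
Sum = 0.2010 bits.

0.2010 bits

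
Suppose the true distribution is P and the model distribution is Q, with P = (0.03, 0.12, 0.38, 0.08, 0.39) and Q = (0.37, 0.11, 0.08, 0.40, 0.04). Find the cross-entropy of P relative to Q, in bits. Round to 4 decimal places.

3.7267 bits

H(P,Q) = −Σ p·log₂ q.
  −0.03·log₂(0.37) = 0.04303
  −0.12·log₂(0.11) = 0.38213
  −0.38·log₂(0.08) = 1.38467
  −0.08·log₂(0.40) = 0.10575
  −0.39·log₂(0.04) = 1.81110
H(P,Q) = 3.7267 bits.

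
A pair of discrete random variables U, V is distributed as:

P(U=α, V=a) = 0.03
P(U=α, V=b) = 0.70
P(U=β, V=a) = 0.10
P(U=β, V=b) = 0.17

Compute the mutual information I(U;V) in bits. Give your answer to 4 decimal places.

Marginals: p(U) = (0.7300, 0.2700), p(V) = (0.1300, 0.8700).
I(U;V) = Σ p(x,y)·log₂[p(x,y)/(p(x)p(y))].
  (α,a): 0.03·log₂(0.3161) = -0.04984
  (α,b): 0.70·log₂(1.1022) = 0.09826
  (β,a): 0.10·log₂(2.8490) = 0.15105
  (β,b): 0.17·log₂(0.7237) = -0.07931
Sum = 0.1202 bits.

0.1202 bits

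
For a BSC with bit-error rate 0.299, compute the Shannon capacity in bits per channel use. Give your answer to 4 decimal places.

0.1199 bits

Binary symmetric channel: C = 1 − h₂(ε) where h₂ is the binary entropy function.
h₂(0.299) = −0.299·log₂0.299 − 0.701·log₂0.701 = 0.8801.
C = 1 − 0.8801 = 0.1199 bits per channel use.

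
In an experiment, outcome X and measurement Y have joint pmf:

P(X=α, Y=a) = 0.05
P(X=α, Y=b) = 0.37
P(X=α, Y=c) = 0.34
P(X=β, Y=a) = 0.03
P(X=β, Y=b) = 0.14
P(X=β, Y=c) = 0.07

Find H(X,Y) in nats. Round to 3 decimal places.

H(X,Y) = −Σ p(x,y)·ln p(x,y) over all 6 cells.
  cell (α,a): −0.05·ln0.05 = 0.1498
  cell (α,b): −0.37·ln0.37 = 0.3679
  cell (α,c): −0.34·ln0.34 = 0.3668
  cell (β,a): −0.03·ln0.03 = 0.1052
  cell (β,b): −0.14·ln0.14 = 0.2753
  cell (β,c): −0.07·ln0.07 = 0.1861
Sum = 1.451 nats.

1.451 nats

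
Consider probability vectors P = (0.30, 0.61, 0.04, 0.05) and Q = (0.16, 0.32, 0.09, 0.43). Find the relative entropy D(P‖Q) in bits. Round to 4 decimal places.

0.6378 bits

D(P‖Q) = Σ p·log₂(p/q).
  0.30·log₂(0.30/0.16) = 0.27207
  0.61·log₂(0.61/0.32) = 0.56775
  0.04·log₂(0.04/0.09) = -0.04680
  0.05·log₂(0.05/0.43) = -0.15522
D(P‖Q) = 0.6378 bits.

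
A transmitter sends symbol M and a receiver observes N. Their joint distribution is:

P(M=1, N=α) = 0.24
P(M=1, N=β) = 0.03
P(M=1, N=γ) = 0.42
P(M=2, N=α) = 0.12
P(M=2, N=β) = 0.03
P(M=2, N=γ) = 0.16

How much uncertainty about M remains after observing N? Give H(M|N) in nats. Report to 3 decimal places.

Chain rule: H(M|N) = H(M,N) − H(N).
Marginals: p(M) = (0.6900, 0.3100), p(N) = (0.3600, 0.0600, 0.5800).
H(M,N) = 1.4649 nats; H(N) = 0.8525 nats.
H(M|N) = 1.4649 − 0.8525 = 0.612 nats.

0.612 nats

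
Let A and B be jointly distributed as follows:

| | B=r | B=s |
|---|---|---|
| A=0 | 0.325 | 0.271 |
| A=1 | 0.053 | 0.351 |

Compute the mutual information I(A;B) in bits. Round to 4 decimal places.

0.1376 bits

Marginals: p(A) = (0.5960, 0.4040), p(B) = (0.3780, 0.6220).
I(A;B) = Σ p(x,y)·log₂[p(x,y)/(p(x)p(y))].
  (0,r): 0.325·log₂(1.4426) = 0.17182
  (0,s): 0.271·log₂(0.7310) = -0.12249
  (1,r): 0.053·log₂(0.3471) = -0.08092
  (1,s): 0.351·log₂(1.3968) = 0.16923
Sum = 0.1376 bits.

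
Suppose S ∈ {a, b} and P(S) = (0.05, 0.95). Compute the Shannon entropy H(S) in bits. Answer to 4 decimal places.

0.2864 bits

H(S) = −Σ p·log₂ p.
  −(0.05)·log₂(0.05) = 0.21610
  −(0.95)·log₂(0.95) = 0.07030
Sum: 0.21610 + 0.07030 = 0.2864 bits.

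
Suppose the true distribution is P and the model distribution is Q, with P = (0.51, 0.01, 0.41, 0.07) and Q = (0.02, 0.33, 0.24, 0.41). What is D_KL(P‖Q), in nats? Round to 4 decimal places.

D(P‖Q) = Σ p·ln(p/q).
  0.51·ln(0.51/0.02) = 1.65173
  0.01·ln(0.01/0.33) = -0.03497
  0.41·ln(0.41/0.24) = 0.21956
  0.07·ln(0.07/0.41) = -0.12374
D(P‖Q) = 1.7126 nats.

1.7126 nats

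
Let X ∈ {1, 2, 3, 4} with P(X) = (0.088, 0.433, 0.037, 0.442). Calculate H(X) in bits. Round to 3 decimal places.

1.528 bits

H(X) = −Σ p·log₂ p.
  −(0.088)·log₂(0.088) = 0.3086
  −(0.433)·log₂(0.433) = 0.5229
  −(0.037)·log₂(0.037) = 0.1760
  −(0.442)·log₂(0.442) = 0.5206
Sum: 0.3086 + 0.5229 + 0.1760 + 0.5206 = 1.528 bits.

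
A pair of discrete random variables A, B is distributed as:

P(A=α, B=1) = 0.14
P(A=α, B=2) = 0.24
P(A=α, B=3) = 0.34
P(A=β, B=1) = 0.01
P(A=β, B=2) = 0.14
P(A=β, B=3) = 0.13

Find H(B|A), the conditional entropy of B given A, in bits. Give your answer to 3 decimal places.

1.411 bits

Chain rule: H(B|A) = H(A,B) − H(A).
Marginals: p(A) = (0.7200, 0.2800), p(B) = (0.1500, 0.3800, 0.4700).
H(A,B) = 2.2666 bits; H(A) = 0.8555 bits.
H(B|A) = 2.2666 − 0.8555 = 1.411 bits.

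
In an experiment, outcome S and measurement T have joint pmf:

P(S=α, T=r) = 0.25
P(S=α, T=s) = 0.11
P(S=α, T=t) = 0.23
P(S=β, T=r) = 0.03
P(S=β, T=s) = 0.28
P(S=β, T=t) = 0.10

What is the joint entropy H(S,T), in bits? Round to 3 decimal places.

H(S,T) = −Σ p(x,y)·log₂ p(x,y) over all 6 cells.
  cell (α,r): −0.25·log₂0.25 = 0.5000
  cell (α,s): −0.11·log₂0.11 = 0.3503
  cell (α,t): −0.23·log₂0.23 = 0.4877
  cell (β,r): −0.03·log₂0.03 = 0.1518
  cell (β,s): −0.28·log₂0.28 = 0.5142
  cell (β,t): −0.10·log₂0.10 = 0.3322
Sum = 2.336 bits.

2.336 bits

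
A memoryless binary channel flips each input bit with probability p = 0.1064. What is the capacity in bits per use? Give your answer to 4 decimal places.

0.5110 bits

Binary symmetric channel: C = 1 − h₂(ε) where h₂ is the binary entropy function.
h₂(0.1064) = −0.1064·log₂0.1064 − 0.8936·log₂0.8936 = 0.4890.
C = 1 − 0.4890 = 0.5110 bits per channel use.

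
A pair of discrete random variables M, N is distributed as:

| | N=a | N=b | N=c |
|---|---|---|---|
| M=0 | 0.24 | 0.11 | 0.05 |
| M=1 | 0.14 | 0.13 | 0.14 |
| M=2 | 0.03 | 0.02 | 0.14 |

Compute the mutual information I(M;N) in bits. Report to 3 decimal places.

Marginals: p(M) = (0.4000, 0.4100, 0.1900), p(N) = (0.4100, 0.2600, 0.3300).
I(M;N) = Σ p(x,y)·log₂[p(x,y)/(p(x)p(y))].
  (0,a): 0.24·log₂(1.4634) = 0.1318
  (0,b): 0.11·log₂(1.0577) = 0.0089
  (0,c): 0.05·log₂(0.3788) = -0.0700
  (1,a): 0.14·log₂(0.8328) = -0.0369
  (1,b): 0.13·log₂(1.2195) = 0.0372
  (1,c): 0.14·log₂(1.0347) = 0.0069
  (2,a): 0.03·log₂(0.3851) = -0.0413
  (2,b): 0.02·log₂(0.4049) = -0.0261
  (2,c): 0.14·log₂(2.2329) = 0.1622
Sum = 0.173 bits.

0.173 bits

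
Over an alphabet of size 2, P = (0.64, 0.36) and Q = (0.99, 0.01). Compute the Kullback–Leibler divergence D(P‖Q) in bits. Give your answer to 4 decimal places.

1.4584 bits

D(P‖Q) = Σ p·log₂(p/q).
  0.64·log₂(0.64/0.99) = -0.40279
  0.36·log₂(0.36/0.01) = 1.86117
D(P‖Q) = 1.4584 bits.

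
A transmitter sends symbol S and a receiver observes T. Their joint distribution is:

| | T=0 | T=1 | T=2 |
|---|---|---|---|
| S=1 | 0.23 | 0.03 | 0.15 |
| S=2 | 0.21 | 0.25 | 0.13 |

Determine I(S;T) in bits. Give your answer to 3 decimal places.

Marginals: p(S) = (0.4100, 0.5900), p(T) = (0.4400, 0.2800, 0.2800).
I(S;T) = Σ p(x,y)·log₂[p(x,y)/(p(x)p(y))].
  (1,0): 0.23·log₂(1.2749) = 0.0806
  (1,1): 0.03·log₂(0.2613) = -0.0581
  (1,2): 0.15·log₂(1.3066) = 0.0579
  (2,0): 0.21·log₂(0.8089) = -0.0642
  (2,1): 0.25·log₂(1.5133) = 0.1494
  (2,2): 0.13·log₂(0.7869) = -0.0449
Sum = 0.121 bits.

0.121 bits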